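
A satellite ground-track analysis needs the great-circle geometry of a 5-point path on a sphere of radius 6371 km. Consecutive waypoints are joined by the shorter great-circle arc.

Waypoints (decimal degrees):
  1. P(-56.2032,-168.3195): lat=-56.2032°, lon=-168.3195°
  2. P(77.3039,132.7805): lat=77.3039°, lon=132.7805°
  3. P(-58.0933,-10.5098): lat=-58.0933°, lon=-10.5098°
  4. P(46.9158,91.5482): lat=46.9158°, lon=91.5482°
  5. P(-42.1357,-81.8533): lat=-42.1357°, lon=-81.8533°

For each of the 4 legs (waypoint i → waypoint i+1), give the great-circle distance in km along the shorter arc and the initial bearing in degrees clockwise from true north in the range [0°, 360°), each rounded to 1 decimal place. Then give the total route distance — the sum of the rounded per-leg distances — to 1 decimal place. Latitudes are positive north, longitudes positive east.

Leg 1: dist=15387.0 km, bearing=343.5°
Leg 2: dist=17470.2 km, bearing=305.7°
Leg 3: dist=14906.9 km, bearing=68.4°
Leg 4: dist=19269.9 km, bearing=313.1°
Total: 67034.0 km

Leg 1: φ1=-0.9809309, φ2=1.3492076, Δφ=2.3301385, Δλ=5.2551864 rad; a=sin²(Δφ/2)+cosφ1·cosφ2·sin²(Δλ/2)=0.8737746946; c=2·atan2(√a, √(1-a))=2.415161172; dist=6371·c=15386.992 ≈ 15387.0 km; running total=15387.0 km
Leg 1 bearing: y=sinΔλ·cosφ2=-0.18819021, x=cosφ1·sinφ2-sinφ1·cosφ2·cosΔλ=0.63698851; θ=atan2(y, x)=-16.4591° <0 so +360° → 343.5409° ≈ 343.5°
Leg 2: φ1=1.3492076, φ2=-1.0139194, Δφ=-2.3631269, Δλ=-2.5008875 rad; a=sin²(Δφ/2)+cosφ1·cosφ2·sin²(Δλ/2)=0.9606388211; c=2·atan2(√a, √(1-a))=2.742149358; dist=6371·c=17470.234 ≈ 17470.2 km; running total=32857.2 km
Leg 2 bearing: y=sinΔλ·cosφ2=-0.31593910, x=cosφ1·sinφ2-sinφ1·cosφ2·cosΔλ=0.22678181; θ=atan2(y, x)=-54.3291° <0 so +360° → 305.6709° ≈ 305.7°
Leg 3: φ1=-1.0139194, φ2=0.8188352, Δφ=1.8327545, Δλ=1.7812481 rad; a=sin²(Δφ/2)+cosφ1·cosφ2·sin²(Δλ/2)=0.8477107953; c=2·atan2(√a, √(1-a))=2.339802743; dist=6371·c=14906.883 ≈ 14906.9 km; running total=47764.1 km
Leg 3 bearing: y=sinΔλ·cosφ2=0.66800152, x=cosφ1·sinφ2-sinφ1·cosφ2·cosΔλ=0.26488258; θ=atan2(y, x)=68.3702° ≈ 68.4°
Leg 4: φ1=0.8188352, φ2=-0.7354067, Δφ=-1.5542419, Δλ=-3.0264271 rad; a=sin²(Δφ/2)+cosφ1·cosφ2·sin²(Δλ/2)=0.9965832208; c=2·atan2(√a, √(1-a))=3.024619533; dist=6371·c=19269.851 ≈ 19269.9 km; running total=67034.0 km
Leg 4 bearing: y=sinΔλ·cosφ2=-0.08521327, x=cosφ1·sinφ2-sinφ1·cosφ2·cosΔλ=0.07974407; θ=atan2(y, x)=-46.8990° <0 so +360° → 313.1010° ≈ 313.1°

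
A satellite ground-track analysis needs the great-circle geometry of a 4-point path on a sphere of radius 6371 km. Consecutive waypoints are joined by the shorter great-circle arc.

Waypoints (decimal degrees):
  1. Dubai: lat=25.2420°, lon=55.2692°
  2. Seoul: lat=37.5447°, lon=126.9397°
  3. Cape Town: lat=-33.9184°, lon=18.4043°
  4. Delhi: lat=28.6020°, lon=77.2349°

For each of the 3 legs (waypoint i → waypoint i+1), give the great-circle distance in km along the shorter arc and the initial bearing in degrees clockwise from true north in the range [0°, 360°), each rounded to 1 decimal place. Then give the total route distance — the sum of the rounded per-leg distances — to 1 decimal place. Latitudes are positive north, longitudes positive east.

Leg 1: φ1=0.4405560, φ2=0.6552786, Δφ=0.2147226, Δλ=1.2508862 rad; a=sin²(Δφ/2)+cosφ1·cosφ2·sin²(Δλ/2)=0.2572989591; c=2·atan2(√a, √(1-a))=1.063973323; dist=6371·c=6778.574 ≈ 6778.6 km; running total=6778.6 km
Leg 1 bearing: y=sinΔλ·cosφ2=0.75265045, x=cosφ1·sinφ2-sinφ1·cosφ2·cosΔλ=0.44486191; θ=atan2(y, x)=59.4143° ≈ 59.4°
Leg 2: φ1=0.6552786, φ2=-0.5919878, Δφ=-1.2472664, Δλ=-1.8943001 rad; a=sin²(Δφ/2)+cosφ1·cosφ2·sin²(Δλ/2)=0.7745996922; c=2·atan2(√a, √(1-a))=2.152202235; dist=6371·c=13711.680 ≈ 13711.7 km; running total=20490.3 km
Leg 2 bearing: y=sinΔλ·cosφ2=-0.78678755, x=cosφ1·sinφ2-sinφ1·cosφ2·cosΔλ=-0.28168313; θ=atan2(y, x)=-109.6982° <0 so +360° → 250.3018° ≈ 250.3°
Leg 3: φ1=-0.5919878, φ2=0.4991991, Δφ=1.0911868, Δλ=1.0267877 rad; a=sin²(Δφ/2)+cosφ1·cosφ2·sin²(Δλ/2)=0.4450245018; c=2·atan2(√a, √(1-a))=1.460622579; dist=6371·c=9305.626 ≈ 9305.6 km; running total=29795.9 km
Leg 3 bearing: y=sinΔλ·cosφ2=0.75122376, x=cosφ1·sinφ2-sinφ1·cosφ2·cosΔλ=0.65082535; θ=atan2(y, x)=49.0959° ≈ 49.1°

Leg 1: dist=6778.6 km, bearing=59.4°
Leg 2: dist=13711.7 km, bearing=250.3°
Leg 3: dist=9305.6 km, bearing=49.1°
Total: 29795.9 km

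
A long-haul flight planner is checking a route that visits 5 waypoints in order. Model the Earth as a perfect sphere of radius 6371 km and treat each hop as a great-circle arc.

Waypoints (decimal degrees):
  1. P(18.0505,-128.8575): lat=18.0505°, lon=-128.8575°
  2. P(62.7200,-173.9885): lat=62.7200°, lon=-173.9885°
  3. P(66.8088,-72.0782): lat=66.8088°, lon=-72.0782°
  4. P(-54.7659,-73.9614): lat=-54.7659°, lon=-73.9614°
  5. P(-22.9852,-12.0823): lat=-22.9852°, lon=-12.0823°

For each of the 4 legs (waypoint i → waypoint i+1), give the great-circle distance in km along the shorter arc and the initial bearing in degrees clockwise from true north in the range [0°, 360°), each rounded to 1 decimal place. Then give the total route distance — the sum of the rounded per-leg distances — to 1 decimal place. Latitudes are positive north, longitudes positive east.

Leg 1: φ1=0.3150407, φ2=1.0946705, Δφ=0.7796299, Δλ=-0.7876845 rad; a=sin²(Δφ/2)+cosφ1·cosφ2·sin²(Δλ/2)=0.2085845054; c=2·atan2(√a, √(1-a))=0.948588077; dist=6371·c=6043.455 ≈ 6043.5 km; running total=6043.5 km
Leg 1 bearing: y=sinΔλ·cosφ2=-0.32483501, x=cosφ1·sinφ2-sinφ1·cosφ2·cosΔλ=0.74484243; θ=atan2(y, x)=-23.5626° <0 so +360° → 336.4374° ≈ 336.4°
Leg 2: φ1=1.0946705, φ2=1.1660335, Δφ=0.0713630, Δλ=1.7786703 rad; a=sin²(Δφ/2)+cosφ1·cosφ2·sin²(Δλ/2)=0.1101450367; c=2·atan2(√a, √(1-a))=0.676593915; dist=6371·c=4310.580 ≈ 4310.6 km; running total=10354.1 km
Leg 2 bearing: y=sinΔλ·cosφ2=0.38532295, x=cosφ1·sinφ2-sinφ1·cosφ2·cosΔλ=0.49353688; θ=atan2(y, x)=37.9805° ≈ 38.0°
Leg 3: φ1=1.1660335, φ2=-0.9558453, Δφ=-2.1218788, Δλ=-0.0328680 rad; a=sin²(Δφ/2)+cosφ1·cosφ2·sin²(Δλ/2)=0.7618662332; c=2·atan2(√a, √(1-a))=2.122022838; dist=6371·c=13519.408 ≈ 13519.4 km; running total=23873.5 km
Leg 3 bearing: y=sinΔλ·cosφ2=-0.01895877, x=cosφ1·sinφ2-sinφ1·cosφ2·cosΔλ=-0.85167181; θ=atan2(y, x)=-178.7248° <0 so +360° → 181.2752° ≈ 181.3°
Leg 4: φ1=-0.9558453, φ2=-0.4011674, Δφ=0.5546779, Δλ=1.0799940 rad; a=sin²(Δφ/2)+cosφ1·cosφ2·sin²(Δλ/2)=0.2153561216; c=2·atan2(√a, √(1-a))=0.965157062; dist=6371·c=6149.016 ≈ 6149.0 km; running total=30022.5 km
Leg 4 bearing: y=sinΔλ·cosφ2=0.81193284, x=cosφ1·sinφ2-sinφ1·cosφ2·cosΔλ=0.12913757; θ=atan2(y, x)=80.9628° ≈ 81.0°

Leg 1: dist=6043.5 km, bearing=336.4°
Leg 2: dist=4310.6 km, bearing=38.0°
Leg 3: dist=13519.4 km, bearing=181.3°
Leg 4: dist=6149.0 km, bearing=81.0°
Total: 30022.5 km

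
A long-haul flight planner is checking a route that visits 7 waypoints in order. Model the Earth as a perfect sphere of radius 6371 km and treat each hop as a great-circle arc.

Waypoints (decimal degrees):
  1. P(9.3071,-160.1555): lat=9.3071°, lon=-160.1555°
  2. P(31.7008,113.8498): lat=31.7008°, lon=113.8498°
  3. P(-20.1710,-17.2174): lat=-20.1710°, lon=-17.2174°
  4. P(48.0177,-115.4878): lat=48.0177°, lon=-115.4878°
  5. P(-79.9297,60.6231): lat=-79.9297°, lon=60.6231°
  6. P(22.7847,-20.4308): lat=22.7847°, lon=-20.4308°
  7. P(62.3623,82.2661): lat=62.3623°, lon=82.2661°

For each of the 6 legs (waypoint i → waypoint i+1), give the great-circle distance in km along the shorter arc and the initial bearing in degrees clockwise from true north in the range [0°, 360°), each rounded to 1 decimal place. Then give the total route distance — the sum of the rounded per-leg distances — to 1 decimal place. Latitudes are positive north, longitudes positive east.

Leg 1: dist=9089.3 km, bearing=300.9°
Leg 2: dist=15000.0 km, bearing=272.5°
Leg 3: dist=12262.8 km, bearing=315.1°
Leg 4: dist=16463.4 km, bearing=178.7°
Leg 5: dist=12328.1 km, bearing=282.9°
Leg 6: dist=8403.8 km, bearing=27.9°
Total: 73547.4 km

Leg 1: φ1=0.1624395, φ2=0.5532833, Δφ=0.3908438, Δλ=4.7822947 rad; a=sin²(Δφ/2)+cosφ1·cosφ2·sin²(Δλ/2)=0.4281851680; c=2·atan2(√a, √(1-a))=1.426668187; dist=6371·c=9089.303 ≈ 9089.3 km; running total=9089.3 km
Leg 1 bearing: y=sinΔλ·cosφ2=-0.84872576, x=cosφ1·sinφ2-sinφ1·cosφ2·cosΔλ=0.50895491; θ=atan2(y, x)=-59.0502° <0 so +360° → 300.9498° ≈ 300.9°
Leg 2: φ1=0.5532833, φ2=-0.3520504, Δφ=-0.9053337, Δλ=-2.2875542 rad; a=sin²(Δφ/2)+cosφ1·cosφ2·sin²(Δλ/2)=0.8529243046; c=2·atan2(√a, √(1-a))=2.354416746; dist=6371·c=14999.989 ≈ 15000.0 km; running total=24089.3 km
Leg 2 bearing: y=sinΔλ·cosφ2=-0.70769873, x=cosφ1·sinφ2-sinφ1·cosφ2·cosΔλ=0.03066357; θ=atan2(y, x)=-87.5190° <0 so +360° → 272.4810° ≈ 272.5°
Leg 3: φ1=-0.3520504, φ2=0.8380670, Δφ=1.1901173, Δλ=-1.7151420 rad; a=sin²(Δφ/2)+cosφ1·cosφ2·sin²(Δλ/2)=0.6733207851; c=2·atan2(√a, √(1-a))=1.924784626; dist=6371·c=12262.803 ≈ 12262.8 km; running total=36352.1 km
Leg 3 bearing: y=sinΔλ·cosφ2=-0.66194459, x=cosφ1·sinφ2-sinφ1·cosφ2·cosΔλ=0.66458181; θ=atan2(y, x)=-44.8861° <0 so +360° → 315.1139° ≈ 315.1°
Leg 4: φ1=0.8380670, φ2=-1.3950364, Δφ=-2.2331034, Δλ=3.0737151 rad; a=sin²(Δφ/2)+cosφ1·cosφ2·sin²(Δλ/2)=0.9242958270; c=2·atan2(√a, √(1-a))=2.584113873; dist=6371·c=16463.389 ≈ 16463.4 km; running total=52815.5 km
Leg 4 bearing: y=sinΔλ·cosφ2=0.01185972, x=cosφ1·sinφ2-sinφ1·cosφ2·cosΔλ=-0.52891545; θ=atan2(y, x)=178.7155° ≈ 178.7°
Leg 5: φ1=-1.3950364, φ2=0.3976680, Δφ=1.7927045, Δλ=-1.4146574 rad; a=sin²(Δφ/2)+cosφ1·cosφ2·sin²(Δλ/2)=0.6781169204; c=2·atan2(√a, √(1-a))=1.935030530; dist=6371·c=12328.080 ≈ 12328.1 km; running total=65143.6 km
Leg 5 bearing: y=sinΔλ·cosφ2=-0.91075094, x=cosφ1·sinφ2-sinφ1·cosφ2·cosΔλ=0.20887839; θ=atan2(y, x)=-77.0828° <0 so +360° → 282.9172° ≈ 282.9°
Leg 6: φ1=0.3976680, φ2=1.0884275, Δφ=0.6907594, Δλ=1.7923990 rad; a=sin²(Δφ/2)+cosφ1·cosφ2·sin²(Δλ/2)=0.3754600341; c=2·atan2(√a, √(1-a))=1.319066198; dist=6371·c=8403.771 ≈ 8403.8 km; running total=73547.4 km
Leg 6 bearing: y=sinΔλ·cosφ2=0.45253555, x=cosφ1·sinφ2-sinφ1·cosφ2·cosΔλ=0.85625391; θ=atan2(y, x)=27.8567° ≈ 27.9°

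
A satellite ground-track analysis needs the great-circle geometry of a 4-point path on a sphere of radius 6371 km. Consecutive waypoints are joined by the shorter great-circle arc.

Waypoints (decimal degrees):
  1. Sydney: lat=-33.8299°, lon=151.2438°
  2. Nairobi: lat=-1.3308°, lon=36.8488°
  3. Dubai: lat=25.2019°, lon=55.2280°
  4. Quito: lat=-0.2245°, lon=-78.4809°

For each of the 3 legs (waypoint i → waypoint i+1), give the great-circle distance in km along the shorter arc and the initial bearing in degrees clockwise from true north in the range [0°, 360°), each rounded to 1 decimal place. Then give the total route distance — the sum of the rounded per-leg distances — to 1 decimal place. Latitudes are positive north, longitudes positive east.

Leg 1: dist=12150.6 km, bearing=254.7°
Leg 2: dist=3552.3 km, bearing=32.6°
Leg 3: dist=14324.2 km, bearing=291.9°
Total: 30027.1 km

Leg 1: φ1=-0.5904431, φ2=-0.0232268, Δφ=0.5672163, Δλ=-1.9965694 rad; a=sin²(Δφ/2)+cosφ1·cosφ2·sin²(Δλ/2)=0.6650374660; c=2·atan2(√a, √(1-a))=1.907179282; dist=6371·c=12150.639 ≈ 12150.6 km; running total=12150.6 km
Leg 1 bearing: y=sinΔλ·cosφ2=-0.91047406, x=cosφ1·sinφ2-sinφ1·cosφ2·cosΔλ=-0.24917369; θ=atan2(y, x)=-105.3056° <0 so +360° → 254.6944° ≈ 254.7°
Leg 2: φ1=-0.0232268, φ2=0.4398561, Δφ=0.4630830, Δλ=0.3207776 rad; a=sin²(Δφ/2)+cosφ1·cosφ2·sin²(Δλ/2)=0.0757310052; c=2·atan2(√a, √(1-a))=0.557580208; dist=6371·c=3552.344 ≈ 3552.3 km; running total=15702.9 km
Leg 2 bearing: y=sinΔλ·cosφ2=0.28529163, x=cosφ1·sinφ2-sinφ1·cosφ2·cosΔλ=0.44563658; θ=atan2(y, x)=32.6269° ≈ 32.6°
Leg 3: φ1=0.4398561, φ2=-0.0039183, Δφ=-0.4437744, Δλ=-2.3336605 rad; a=sin²(Δφ/2)+cosφ1·cosφ2·sin²(Δλ/2)=0.8134422872; c=2·atan2(√a, √(1-a))=2.248344387; dist=6371·c=14324.202 ≈ 14324.2 km; running total=30027.1 km
Leg 3 bearing: y=sinΔλ·cosφ2=-0.72285427, x=cosφ1·sinφ2-sinφ1·cosφ2·cosΔλ=0.29068442; θ=atan2(y, x)=-68.0933° <0 so +360° → 291.9067° ≈ 291.9°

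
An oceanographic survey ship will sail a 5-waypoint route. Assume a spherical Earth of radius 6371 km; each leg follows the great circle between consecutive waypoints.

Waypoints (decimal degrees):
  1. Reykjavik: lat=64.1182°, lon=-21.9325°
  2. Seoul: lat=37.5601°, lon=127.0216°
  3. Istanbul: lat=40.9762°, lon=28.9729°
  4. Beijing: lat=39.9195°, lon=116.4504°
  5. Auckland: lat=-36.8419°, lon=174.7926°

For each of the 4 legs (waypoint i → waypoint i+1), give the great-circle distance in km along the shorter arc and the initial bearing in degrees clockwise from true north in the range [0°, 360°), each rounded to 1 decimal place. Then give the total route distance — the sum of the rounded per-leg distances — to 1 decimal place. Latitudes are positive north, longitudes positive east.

Leg 1: φ1=1.1190737, φ2=0.6555474, Δφ=-0.4635263, Δλ=2.5997395 rad; a=sin²(Δφ/2)+cosφ1·cosφ2·sin²(Δλ/2)=0.3740079802; c=2·atan2(√a, √(1-a))=1.316066421; dist=6371·c=8384.659 ≈ 8384.7 km; running total=8384.7 km
Leg 1 bearing: y=sinΔλ·cosφ2=0.40882228, x=cosφ1·sinφ2-sinφ1·cosφ2·cosΔλ=0.87713647; θ=atan2(y, x)=24.9896° ≈ 25.0°
Leg 2: φ1=0.6555474, φ2=0.7151696, Δφ=0.0596222, Δλ=-1.7112726 rad; a=sin²(Δφ/2)+cosφ1·cosφ2·sin²(Δλ/2)=0.3420293552; c=2·atan2(√a, √(1-a))=1.249347730; dist=6371·c=7959.594 ≈ 7959.6 km; running total=16344.3 km
Leg 2 bearing: y=sinΔλ·cosφ2=-0.74754502, x=cosφ1·sinφ2-sinφ1·cosφ2·cosΔλ=0.58425811; θ=atan2(y, x)=-51.9899° <0 so +360° → 308.0101° ≈ 308.0°
Leg 3: φ1=0.7151696, φ2=0.6967267, Δφ=-0.0184429, Δλ=1.5267704 rad; a=sin²(Δφ/2)+cosφ1·cosφ2·sin²(Δλ/2)=0.2768584860; c=2·atan2(√a, √(1-a))=1.108188854; dist=6371·c=7060.271 ≈ 7060.3 km; running total=23404.6 km
Leg 3 bearing: y=sinΔλ·cosφ2=0.76620364, x=cosφ1·sinφ2-sinφ1·cosφ2·cosΔλ=0.46234559; θ=atan2(y, x)=58.8922° ≈ 58.9°
Leg 4: φ1=0.6967267, φ2=-0.6430125, Δφ=-1.3397392, Δλ=1.0182635 rad; a=sin²(Δφ/2)+cosφ1·cosφ2·sin²(Δλ/2)=0.5313175315; c=2·atan2(√a, √(1-a))=1.633472417; dist=6371·c=10406.853 ≈ 10406.9 km; running total=33811.5 km
Leg 4 bearing: y=sinΔλ·cosφ2=0.68120780, x=cosφ1·sinφ2-sinφ1·cosφ2·cosΔλ=-0.72940577; θ=atan2(y, x)=136.9569° ≈ 137.0°

Leg 1: dist=8384.7 km, bearing=25.0°
Leg 2: dist=7959.6 km, bearing=308.0°
Leg 3: dist=7060.3 km, bearing=58.9°
Leg 4: dist=10406.9 km, bearing=137.0°
Total: 33811.5 km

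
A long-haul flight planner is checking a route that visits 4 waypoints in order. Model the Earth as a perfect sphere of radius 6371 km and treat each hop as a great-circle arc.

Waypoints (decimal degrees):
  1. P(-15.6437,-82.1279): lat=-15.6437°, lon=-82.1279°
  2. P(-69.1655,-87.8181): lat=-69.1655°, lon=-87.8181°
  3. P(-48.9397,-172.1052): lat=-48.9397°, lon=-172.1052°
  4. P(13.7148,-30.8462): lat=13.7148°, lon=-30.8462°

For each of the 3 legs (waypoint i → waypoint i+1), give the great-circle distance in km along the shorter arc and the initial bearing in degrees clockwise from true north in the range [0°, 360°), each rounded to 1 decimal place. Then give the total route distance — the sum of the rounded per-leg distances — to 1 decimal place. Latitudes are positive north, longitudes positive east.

Leg 1: dist=5964.7 km, bearing=182.5°
Leg 2: dist=4812.9 km, bearing=252.4°
Leg 3: dist=14741.2 km, bearing=124.4°
Total: 25518.8 km

Leg 1: φ1=-0.2730341, φ2=-1.2071657, Δφ=-0.9341316, Δλ=-0.0993127 rad; a=sin²(Δφ/2)+cosφ1·cosφ2·sin²(Δλ/2)=0.2035853687; c=2·atan2(√a, √(1-a))=0.936228830; dist=6371·c=5964.714 ≈ 5964.7 km; running total=5964.7 km
Leg 1 bearing: y=sinΔλ·cosφ2=-0.03526450, x=cosφ1·sinφ2-sinφ1·cosφ2·cosΔλ=-0.80455570; θ=atan2(y, x)=-177.4903° <0 so +360° → 182.5097° ≈ 182.5°
Leg 2: φ1=-1.2071657, φ2=-0.8541589, Δφ=0.3530068, Δλ=-1.4710874 rad; a=sin²(Δφ/2)+cosφ1·cosφ2·sin²(Δλ/2)=0.1360148089; c=2·atan2(√a, √(1-a))=0.755439363; dist=6371·c=4812.904 ≈ 4812.9 km; running total=10777.6 km
Leg 2 bearing: y=sinΔλ·cosφ2=-0.65359048, x=cosφ1·sinφ2-sinφ1·cosφ2·cosΔλ=-0.20707151; θ=atan2(y, x)=-107.5793° <0 so +360° → 252.4207° ≈ 252.4°
Leg 3: φ1=-0.8541589, φ2=0.2393684, Δφ=1.0935273, Δλ=2.4654346 rad; a=sin²(Δφ/2)+cosφ1·cosφ2·sin²(Δλ/2)=0.8382479489; c=2·atan2(√a, √(1-a))=2.313790377; dist=6371·c=14741.158 ≈ 14741.2 km; running total=25518.8 km
Leg 3 bearing: y=sinΔλ·cosφ2=0.60795807, x=cosφ1·sinφ2-sinφ1·cosφ2·cosΔλ=-0.41562037; θ=atan2(y, x)=124.3578° ≈ 124.4°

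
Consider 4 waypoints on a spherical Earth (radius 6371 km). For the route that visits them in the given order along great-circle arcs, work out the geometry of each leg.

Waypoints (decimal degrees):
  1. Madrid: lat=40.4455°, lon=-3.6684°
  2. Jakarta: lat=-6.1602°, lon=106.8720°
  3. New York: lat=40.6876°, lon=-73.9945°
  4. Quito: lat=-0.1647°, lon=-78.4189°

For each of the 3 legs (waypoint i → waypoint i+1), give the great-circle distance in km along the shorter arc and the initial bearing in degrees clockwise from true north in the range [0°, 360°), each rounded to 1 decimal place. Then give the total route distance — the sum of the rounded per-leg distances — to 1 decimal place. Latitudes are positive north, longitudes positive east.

Leg 1: φ1=0.7059071, φ2=-0.1075158, Δφ=-0.8134229, Δλ=1.9292939 rad; a=sin²(Δφ/2)+cosφ1·cosφ2·sin²(Δλ/2)=0.6675452709; c=2·atan2(√a, √(1-a))=1.912497653; dist=6371·c=12184.523 ≈ 12184.5 km; running total=12184.5 km
Leg 1 bearing: y=sinΔλ·cosφ2=0.93101786, x=cosφ1·sinφ2-sinφ1·cosφ2·cosΔλ=0.14463771; θ=atan2(y, x)=81.1694° ≈ 81.2°
Leg 2: φ1=-0.1075158, φ2=0.7101326, Δφ=0.8176484, Δλ=-3.1567159 rad; a=sin²(Δφ/2)+cosφ1·cosφ2·sin²(Δλ/2)=0.9118845080; c=2·atan2(√a, √(1-a))=2.538823756; dist=6371·c=16174.846 ≈ 16174.8 km; running total=28359.3 km
Leg 2 bearing: y=sinΔλ·cosφ2=0.01146717, x=cosφ1·sinφ2-sinφ1·cosφ2·cosΔλ=0.56680959; θ=atan2(y, x)=1.1590° ≈ 1.2°
Leg 3: φ1=0.7101326, φ2=-0.0028746, Δφ=-0.7130071, Δλ=-0.0772203 rad; a=sin²(Δφ/2)+cosφ1·cosφ2·sin²(Δλ/2)=0.1229306828; c=2·atan2(√a, √(1-a))=0.716454824; dist=6371·c=4564.534 ≈ 4564.5 km; running total=32923.8 km
Leg 3 bearing: y=sinΔλ·cosφ2=-0.07714331, x=cosφ1·sinφ2-sinφ1·cosφ2·cosΔλ=-0.65216856; θ=atan2(y, x)=-173.2540° <0 so +360° → 186.7460° ≈ 186.7°

Leg 1: dist=12184.5 km, bearing=81.2°
Leg 2: dist=16174.8 km, bearing=1.2°
Leg 3: dist=4564.5 km, bearing=186.7°
Total: 32923.8 km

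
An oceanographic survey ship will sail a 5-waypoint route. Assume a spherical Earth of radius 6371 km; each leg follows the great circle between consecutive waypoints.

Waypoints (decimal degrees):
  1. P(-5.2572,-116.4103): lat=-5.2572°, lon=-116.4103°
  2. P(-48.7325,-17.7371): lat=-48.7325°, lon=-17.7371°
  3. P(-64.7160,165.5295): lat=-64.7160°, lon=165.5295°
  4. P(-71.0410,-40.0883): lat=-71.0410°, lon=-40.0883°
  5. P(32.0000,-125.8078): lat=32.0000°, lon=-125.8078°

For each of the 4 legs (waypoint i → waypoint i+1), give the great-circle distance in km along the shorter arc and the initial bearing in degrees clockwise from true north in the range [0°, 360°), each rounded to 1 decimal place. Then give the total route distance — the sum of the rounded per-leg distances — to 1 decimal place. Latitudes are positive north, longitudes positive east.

Leg 1: φ1=-0.0917554, φ2=-0.8505426, Δφ=-0.7587871, Δλ=1.7221722 rad; a=sin²(Δφ/2)+cosφ1·cosφ2·sin²(Δλ/2)=0.5150871791; c=2·atan2(√a, √(1-a))=1.600975266; dist=6371·c=10199.813 ≈ 10199.8 km; running total=10199.8 km
Leg 1 bearing: y=sinΔλ·cosφ2=0.65203287, x=cosφ1·sinφ2-sinφ1·cosφ2·cosΔλ=-0.75759003; θ=atan2(y, x)=139.2825° ≈ 139.3°
Leg 2: φ1=-0.8505426, φ2=-1.1295073, Δφ=-0.2789647, Δλ=3.1986056 rad; a=sin²(Δφ/2)+cosφ1·cosφ2·sin²(Δλ/2)=0.3008088340; c=2·atan2(√a, √(1-a))=1.161043823; dist=6371·c=7397.010 ≈ 7397.0 km; running total=17596.8 km
Leg 2 bearing: y=sinΔλ·cosφ2=-0.02433734, x=cosφ1·sinφ2-sinφ1·cosφ2·cosΔλ=-0.91689651; θ=atan2(y, x)=-178.4795° <0 so +360° → 181.5205° ≈ 181.5°
Leg 3: φ1=-1.1295073, φ2=-1.2398994, Δφ=-0.1103921, Δλ=-3.5887076 rad; a=sin²(Δφ/2)+cosφ1·cosφ2·sin²(Δλ/2)=0.1349860875; c=2·atan2(√a, √(1-a))=0.752433662; dist=6371·c=4793.755 ≈ 4793.8 km; running total=22390.6 km
Leg 3 bearing: y=sinΔλ·cosφ2=0.14047199, x=cosφ1·sinφ2-sinφ1·cosφ2·cosΔλ=-0.66882508; θ=atan2(y, x)=168.1387° ≈ 168.1°
Leg 4: φ1=-1.2398994, φ2=0.5585054, Δφ=1.7984047, Δλ=-1.4960875 rad; a=sin²(Δφ/2)+cosφ1·cosφ2·sin²(Δλ/2)=0.7403034681; c=2·atan2(√a, √(1-a))=2.072143018; dist=6371·c=13201.623 ≈ 13201.6 km; running total=35592.2 km
Leg 4 bearing: y=sinΔλ·cosφ2=-0.84568255, x=cosφ1·sinφ2-sinφ1·cosφ2·cosΔλ=0.23203018; θ=atan2(y, x)=-74.6573° <0 so +360° → 285.3427° ≈ 285.3°

Leg 1: dist=10199.8 km, bearing=139.3°
Leg 2: dist=7397.0 km, bearing=181.5°
Leg 3: dist=4793.8 km, bearing=168.1°
Leg 4: dist=13201.6 km, bearing=285.3°
Total: 35592.2 km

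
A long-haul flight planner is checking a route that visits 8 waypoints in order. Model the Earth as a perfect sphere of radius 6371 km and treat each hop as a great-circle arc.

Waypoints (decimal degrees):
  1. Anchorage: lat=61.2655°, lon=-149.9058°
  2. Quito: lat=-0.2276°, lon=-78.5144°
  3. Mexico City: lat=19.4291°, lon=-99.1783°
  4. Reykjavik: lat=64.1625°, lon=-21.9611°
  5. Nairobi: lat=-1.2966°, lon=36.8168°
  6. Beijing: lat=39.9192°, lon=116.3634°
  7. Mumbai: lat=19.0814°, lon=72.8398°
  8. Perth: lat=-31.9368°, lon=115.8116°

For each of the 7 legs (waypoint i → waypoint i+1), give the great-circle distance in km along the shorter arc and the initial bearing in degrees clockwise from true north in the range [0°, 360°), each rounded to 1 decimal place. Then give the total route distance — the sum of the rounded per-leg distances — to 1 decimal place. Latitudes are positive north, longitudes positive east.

Leg 1: φ1=1.0692847, φ2=-0.0039724, Δφ=-1.0732571, Δλ=1.2460150 rad; a=sin²(Δφ/2)+cosφ1·cosφ2·sin²(Δλ/2)=0.4250379106; c=2·atan2(√a, √(1-a))=1.420304743; dist=6371·c=9048.762 ≈ 9048.8 km; running total=9048.8 km
Leg 1 bearing: y=sinΔλ·cosφ2=0.94771305, x=cosφ1·sinφ2-sinφ1·cosφ2·cosΔλ=-0.28171390; θ=atan2(y, x)=106.5549° ≈ 106.6°
Leg 2: φ1=-0.0039724, φ2=0.3391018, Δφ=0.3430741, Δλ=-0.3606531 rad; a=sin²(Δφ/2)+cosφ1·cosφ2·sin²(Δλ/2)=0.0594721967; c=2·atan2(√a, √(1-a))=0.492707077; dist=6371·c=3139.037 ≈ 3139.0 km; running total=12187.8 km
Leg 2 bearing: y=sinΔλ·cosφ2=-0.33278991, x=cosφ1·sinφ2-sinφ1·cosφ2·cosΔλ=0.33614266; θ=atan2(y, x)=-44.7128° <0 so +360° → 315.2872° ≈ 315.3°
Leg 3: φ1=0.3391018, φ2=1.1198469, Δφ=0.7807451, Δλ=1.3476944 rad; a=sin²(Δφ/2)+cosφ1·cosφ2·sin²(Δλ/2)=0.3048380523; c=2·atan2(√a, √(1-a))=1.169812959; dist=6371·c=7452.878 ≈ 7452.9 km; running total=19640.7 km
Leg 3 bearing: y=sinΔλ·cosφ2=0.42501881, x=cosφ1·sinφ2-sinφ1·cosφ2·cosΔλ=0.81670451; θ=atan2(y, x)=27.4928° ≈ 27.5°
Leg 4: φ1=1.1198469, φ2=-0.0226299, Δφ=-1.1424768, Δλ=1.0258679 rad; a=sin²(Δφ/2)+cosφ1·cosφ2·sin²(Δλ/2)=0.3972566863; c=2·atan2(√a, √(1-a))=1.363835407; dist=6371·c=8688.995 ≈ 8689.0 km; running total=28329.7 km
Leg 4 bearing: y=sinΔλ·cosφ2=0.85494542, x=cosφ1·sinφ2-sinφ1·cosφ2·cosΔλ=-0.47628098; θ=atan2(y, x)=119.1217° ≈ 119.1°
Leg 5: φ1=-0.0226299, φ2=0.6967215, Δφ=0.7193514, Δλ=1.3883501 rad; a=sin²(Δφ/2)+cosφ1·cosφ2·sin²(Δλ/2)=0.4377019938; c=2·atan2(√a, √(1-a))=1.445875666; dist=6371·c=9211.674 ≈ 9211.7 km; running total=37541.4 km
Leg 5 bearing: y=sinΔλ·cosφ2=0.75422093, x=cosφ1·sinφ2-sinφ1·cosφ2·cosΔλ=0.64469111; θ=atan2(y, x)=49.4769° ≈ 49.5°
Leg 6: φ1=0.6967215, φ2=0.3330333, Δφ=-0.3636882, Δλ=-0.7596301 rad; a=sin²(Δφ/2)+cosφ1·cosφ2·sin²(Δλ/2)=0.1323328986; c=2·atan2(√a, √(1-a))=0.744636638; dist=6371·c=4744.080 ≈ 4744.1 km; running total=42285.5 km
Leg 6 bearing: y=sinΔλ·cosφ2=-0.65081530, x=cosφ1·sinφ2-sinφ1·cosφ2·cosΔλ=-0.18900543; θ=atan2(y, x)=-106.1940° <0 so +360° → 253.8060° ≈ 253.8°
Leg 7: φ1=0.3330333, φ2=-0.5574023, Δφ=-0.8904356, Δλ=0.7499994 rad; a=sin²(Δφ/2)+cosφ1·cosφ2·sin²(Δλ/2)=0.2930563975; c=2·atan2(√a, √(1-a))=1.144076275; dist=6371·c=7288.910 ≈ 7288.9 km; running total=49574.4 km
Leg 7 bearing: y=sinΔλ·cosφ2=0.57846016, x=cosφ1·sinφ2-sinφ1·cosφ2·cosΔλ=-0.70290911; θ=atan2(y, x)=140.5473° ≈ 140.5°

Leg 1: dist=9048.8 km, bearing=106.6°
Leg 2: dist=3139.0 km, bearing=315.3°
Leg 3: dist=7452.9 km, bearing=27.5°
Leg 4: dist=8689.0 km, bearing=119.1°
Leg 5: dist=9211.7 km, bearing=49.5°
Leg 6: dist=4744.1 km, bearing=253.8°
Leg 7: dist=7288.9 km, bearing=140.5°
Total: 49574.4 km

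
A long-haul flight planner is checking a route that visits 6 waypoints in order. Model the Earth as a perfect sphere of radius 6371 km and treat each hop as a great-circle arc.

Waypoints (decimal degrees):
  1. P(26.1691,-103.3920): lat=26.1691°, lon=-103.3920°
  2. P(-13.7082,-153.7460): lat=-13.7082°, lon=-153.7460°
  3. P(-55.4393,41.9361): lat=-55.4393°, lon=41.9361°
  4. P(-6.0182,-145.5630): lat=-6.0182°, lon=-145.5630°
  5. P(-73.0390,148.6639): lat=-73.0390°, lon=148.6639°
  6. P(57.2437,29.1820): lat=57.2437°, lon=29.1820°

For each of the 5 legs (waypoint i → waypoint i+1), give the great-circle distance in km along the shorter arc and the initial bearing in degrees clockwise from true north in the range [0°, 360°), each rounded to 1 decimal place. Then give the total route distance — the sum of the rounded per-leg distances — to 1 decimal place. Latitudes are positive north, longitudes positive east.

Leg 1: dist=7020.8 km, bearing=237.0°
Leg 2: dist=12186.9 km, bearing=189.4°
Leg 3: dist=13146.4 km, bearing=171.5°
Leg 4: dist=8598.7 km, bearing=195.8°
Leg 5: dist=16889.9 km, bearing=268.9°
Total: 57842.7 km

Leg 1: φ1=0.4567370, φ2=-0.2392532, Δφ=-0.6959902, Δλ=-0.8788431 rad; a=sin²(Δφ/2)+cosφ1·cosφ2·sin²(Δλ/2)=0.2740914802; c=2·atan2(√a, √(1-a))=1.101995248; dist=6371·c=7020.812 ≈ 7020.8 km; running total=7020.8 km
Leg 1 bearing: y=sinΔλ·cosφ2=-0.74806792, x=cosφ1·sinφ2-sinφ1·cosφ2·cosΔλ=-0.48606147; θ=atan2(y, x)=-123.0140° <0 so +360° → 236.9860° ≈ 237.0°
Leg 2: φ1=-0.2392532, φ2=-0.9675983, Δφ=-0.7283451, Δλ=3.4152969 rad; a=sin²(Δφ/2)+cosφ1·cosφ2·sin²(Δλ/2)=0.6677243128; c=2·atan2(√a, √(1-a))=1.912877735; dist=6371·c=12186.944 ≈ 12186.9 km; running total=19207.7 km
Leg 2 bearing: y=sinΔλ·cosφ2=-0.15333533, x=cosφ1·sinφ2-sinφ1·cosφ2·cosΔλ=-0.92949583; θ=atan2(y, x)=-170.6325° <0 so +360° → 189.3675° ≈ 189.4°
Leg 3: φ1=-0.9675983, φ2=-0.1050374, Δφ=0.8625609, Δλ=-3.2724766 rad; a=sin²(Δφ/2)+cosφ1·cosφ2·sin²(Δλ/2)=0.7364926291; c=2·atan2(√a, √(1-a))=2.063472253; dist=6371·c=13146.382 ≈ 13146.4 km; running total=32354.1 km
Leg 3 bearing: y=sinΔλ·cosφ2=0.12979133, x=cosφ1·sinφ2-sinφ1·cosφ2·cosΔλ=-0.87145806; θ=atan2(y, x)=171.5289° ≈ 171.5°
Leg 4: φ1=-0.1050374, φ2=-1.2747710, Δφ=-1.1697336, Δλ=5.1352282 rad; a=sin²(Δφ/2)+cosφ1·cosφ2·sin²(Δλ/2)=0.3903338987; c=2·atan2(√a, √(1-a))=1.349666373; dist=6371·c=8598.724 ≈ 8598.7 km; running total=40952.8 km
Leg 4 bearing: y=sinΔλ·cosφ2=-0.26602815, x=cosφ1·sinφ2-sinφ1·cosφ2·cosΔλ=-0.93868121; θ=atan2(y, x)=-164.1769° <0 so +360° → 195.8231° ≈ 195.8°
Leg 5: φ1=-1.2747710, φ2=0.9990910, Δφ=2.2738621, Δλ=-2.0853526 rad; a=sin²(Δφ/2)+cosφ1·cosφ2·sin²(Δλ/2)=0.9410404204; c=2·atan2(√a, √(1-a))=2.651057427; dist=6371·c=16889.887 ≈ 16889.9 km; running total=57842.7 km
Leg 5 bearing: y=sinΔλ·cosφ2=-0.47100484, x=cosφ1·sinφ2-sinφ1·cosφ2·cosΔλ=-0.00937173; θ=atan2(y, x)=-91.1399° <0 so +360° → 268.8601° ≈ 268.9°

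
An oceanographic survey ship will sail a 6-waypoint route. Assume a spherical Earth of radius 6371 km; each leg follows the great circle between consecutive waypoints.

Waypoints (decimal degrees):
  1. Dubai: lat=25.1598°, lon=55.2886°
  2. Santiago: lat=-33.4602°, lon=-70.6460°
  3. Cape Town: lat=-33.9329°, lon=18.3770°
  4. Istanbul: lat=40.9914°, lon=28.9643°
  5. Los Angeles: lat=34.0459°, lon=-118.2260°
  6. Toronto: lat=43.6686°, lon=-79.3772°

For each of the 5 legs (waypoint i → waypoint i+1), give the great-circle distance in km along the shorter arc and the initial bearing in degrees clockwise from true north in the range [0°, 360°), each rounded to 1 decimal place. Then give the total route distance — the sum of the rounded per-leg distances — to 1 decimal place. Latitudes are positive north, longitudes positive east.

Leg 1: dist=14750.3 km, bearing=246.7°
Leg 2: dist=7935.1 km, bearing=118.9°
Leg 3: dist=8401.4 km, bearing=8.2°
Leg 4: dist=11021.1 km, bearing=333.0°
Leg 5: dist=3493.9 km, bearing=60.5°
Total: 45601.8 km

Leg 1: φ1=0.4391213, φ2=-0.5839907, Δφ=-1.0231120, Δλ=-2.1979734 rad; a=sin²(Δφ/2)+cosφ1·cosφ2·sin²(Δλ/2)=0.8387781568; c=2·atan2(√a, √(1-a))=2.315231240; dist=6371·c=14750.338 ≈ 14750.3 km; running total=14750.3 km
Leg 1 bearing: y=sinΔλ·cosφ2=-0.67549711, x=cosφ1·sinφ2-sinφ1·cosφ2·cosΔλ=-0.29089706; θ=atan2(y, x)=-113.2987° <0 so +360° → 246.7013° ≈ 246.7°
Leg 2: φ1=-0.5839907, φ2=-0.5922408, Δφ=-0.0082502, Δλ=1.5537445 rad; a=sin²(Δφ/2)+cosφ1·cosφ2·sin²(Δλ/2)=0.3402088854; c=2·atan2(√a, √(1-a))=1.245507764; dist=6371·c=7935.130 ≈ 7935.1 km; running total=22685.4 km
Leg 2 bearing: y=sinΔλ·cosφ2=0.82957126, x=cosφ1·sinφ2-sinφ1·cosφ2·cosΔλ=-0.45790689; θ=atan2(y, x)=118.8978° ≈ 118.9°
Leg 3: φ1=-0.5922408, φ2=0.7154349, Δφ=1.3076757, Δλ=0.1847832 rad; a=sin²(Δφ/2)+cosφ1·cosφ2·sin²(Δλ/2)=0.3752831711; c=2·atan2(√a, √(1-a))=1.318700943; dist=6371·c=8401.444 ≈ 8401.4 km; running total=31086.8 km
Leg 3 bearing: y=sinΔλ·cosφ2=0.13868350, x=cosφ1·sinφ2-sinφ1·cosφ2·cosΔλ=0.95841000; θ=atan2(y, x)=8.2336° ≈ 8.2°
Leg 4: φ1=0.7154349, φ2=0.5942131, Δφ=-0.1212218, Δλ=-2.5689554 rad; a=sin²(Δφ/2)+cosφ1·cosφ2·sin²(Δλ/2)=0.5792095126; c=2·atan2(√a, √(1-a))=1.729885579; dist=6371·c=11021.101 ≈ 11021.1 km; running total=42107.9 km
Leg 4 bearing: y=sinΔλ·cosφ2=-0.44897155, x=cosφ1·sinφ2-sinφ1·cosφ2·cosΔλ=0.87939067; θ=atan2(y, x)=-27.0465° <0 so +360° → 332.9535° ≈ 333.0°
Leg 5: φ1=0.5942131, φ2=0.7621608, Δφ=0.1679478, Δλ=0.6780395 rad; a=sin²(Δφ/2)+cosφ1·cosφ2·sin²(Δλ/2)=0.0733226893; c=2·atan2(√a, √(1-a))=0.548409799; dist=6371·c=3493.919 ≈ 3493.9 km; running total=45601.8 km
Leg 5 bearing: y=sinΔλ·cosφ2=0.45373113, x=cosφ1·sinφ2-sinφ1·cosφ2·cosΔλ=0.25673713; θ=atan2(y, x)=60.4973° ≈ 60.5°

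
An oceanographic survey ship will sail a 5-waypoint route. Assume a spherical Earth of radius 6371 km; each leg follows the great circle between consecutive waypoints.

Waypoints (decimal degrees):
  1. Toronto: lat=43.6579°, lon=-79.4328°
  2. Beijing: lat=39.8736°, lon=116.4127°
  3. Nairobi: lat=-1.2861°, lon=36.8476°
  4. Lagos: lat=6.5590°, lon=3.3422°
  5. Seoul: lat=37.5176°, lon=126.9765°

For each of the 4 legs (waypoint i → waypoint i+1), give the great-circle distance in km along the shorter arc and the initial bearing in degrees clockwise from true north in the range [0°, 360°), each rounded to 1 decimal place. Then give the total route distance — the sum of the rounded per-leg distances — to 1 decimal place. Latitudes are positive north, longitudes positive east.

Leg 1: φ1=0.7619741, φ2=0.6959256, Δφ=-0.0660485, Δλ=3.4181488 rad; a=sin²(Δφ/2)+cosφ1·cosφ2·sin²(Δλ/2)=0.5457793557; c=2·atan2(√a, √(1-a))=1.662483446; dist=6371·c=10591.682 ≈ 10591.7 km; running total=10591.7 km
Leg 1 bearing: y=sinΔλ·cosφ2=-0.20955074, x=cosφ1·sinφ2-sinφ1·cosφ2·cosΔλ=0.97350166; θ=atan2(y, x)=-12.1478° <0 so +360° → 347.8522° ≈ 347.9°
Leg 2: φ1=0.6959256, φ2=-0.0224467, Δφ=-0.7183723, Δλ=-1.3886730 rad; a=sin²(Δφ/2)+cosφ1·cosφ2·sin²(Δλ/2)=0.4377115899; c=2·atan2(√a, √(1-a))=1.445895009; dist=6371·c=9211.797 ≈ 9211.8 km; running total=19803.5 km
Leg 2 bearing: y=sinΔλ·cosφ2=-0.98321358, x=cosφ1·sinφ2-sinφ1·cosφ2·cosΔλ=-0.13331043; θ=atan2(y, x)=-97.7214° <0 so +360° → 262.2786° ≈ 262.3°
Leg 3: φ1=-0.0224467, φ2=0.1144761, Δφ=0.1369228, Δλ=-0.5847795 rad; a=sin²(Δφ/2)+cosφ1·cosφ2·sin²(Δλ/2)=0.0871981553; c=2·atan2(√a, √(1-a))=0.599525067; dist=6371·c=3819.574 ≈ 3819.6 km; running total=23623.1 km
Leg 3 bearing: y=sinΔλ·cosφ2=-0.54840250, x=cosφ1·sinφ2-sinφ1·cosφ2·cosΔλ=0.13279024; θ=atan2(y, x)=-76.3884° <0 so +360° → 283.6116° ≈ 283.6°
Leg 4: φ1=0.1144761, φ2=0.6548056, Δφ=0.5403295, Δλ=2.1578256 rad; a=sin²(Δφ/2)+cosφ1·cosφ2·sin²(Δλ/2)=0.6834435291; c=2·atan2(√a, √(1-a))=1.946456836; dist=6371·c=12400.877 ≈ 12400.9 km; running total=36024.0 km
Leg 4 bearing: y=sinΔλ·cosφ2=0.66038218, x=cosφ1·sinφ2-sinφ1·cosφ2·cosΔλ=0.65520170; θ=atan2(y, x)=45.2256° ≈ 45.2°

Leg 1: dist=10591.7 km, bearing=347.9°
Leg 2: dist=9211.8 km, bearing=262.3°
Leg 3: dist=3819.6 km, bearing=283.6°
Leg 4: dist=12400.9 km, bearing=45.2°
Total: 36024.0 km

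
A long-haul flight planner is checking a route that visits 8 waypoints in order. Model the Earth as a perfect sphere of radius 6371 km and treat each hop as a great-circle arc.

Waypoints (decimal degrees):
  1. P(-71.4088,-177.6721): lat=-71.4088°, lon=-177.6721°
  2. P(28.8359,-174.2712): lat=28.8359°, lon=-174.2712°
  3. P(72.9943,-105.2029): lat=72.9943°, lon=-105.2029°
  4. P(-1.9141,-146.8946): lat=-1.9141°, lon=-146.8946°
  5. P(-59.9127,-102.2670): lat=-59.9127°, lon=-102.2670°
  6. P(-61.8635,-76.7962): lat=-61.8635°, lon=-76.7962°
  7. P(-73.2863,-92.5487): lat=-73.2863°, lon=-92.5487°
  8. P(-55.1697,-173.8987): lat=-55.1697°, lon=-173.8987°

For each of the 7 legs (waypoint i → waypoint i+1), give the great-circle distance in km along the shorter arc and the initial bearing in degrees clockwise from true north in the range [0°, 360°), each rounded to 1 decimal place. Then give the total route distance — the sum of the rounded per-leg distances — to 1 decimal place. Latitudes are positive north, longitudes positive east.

Leg 1: φ1=-1.2463187, φ2=0.5032814, Δφ=1.7496001, Δλ=0.0593569 rad; a=sin²(Δφ/2)+cosφ1·cosφ2·sin²(Δλ/2)=0.5891721818; c=2·atan2(√a, √(1-a))=1.750099909; dist=6371·c=11149.887 ≈ 11149.9 km; running total=11149.9 km
Leg 1 bearing: y=sinΔλ·cosφ2=0.05196640, x=cosφ1·sinφ2-sinφ1·cosφ2·cosΔλ=0.98259492; θ=atan2(y, x)=3.0274° ≈ 3.0°
Leg 2: φ1=0.5032814, φ2=1.2739909, Δφ=0.7707095, Δλ=1.2054692 rad; a=sin²(Δφ/2)+cosφ1·cosφ2·sin²(Δλ/2)=0.2236281019; c=2·atan2(√a, √(1-a))=0.985143186; dist=6371·c=6276.347 ≈ 6276.3 km; running total=17426.2 km
Leg 2 bearing: y=sinΔλ·cosφ2=0.27316606, x=cosφ1·sinφ2-sinφ1·cosφ2·cosΔλ=0.78730845; θ=atan2(y, x)=19.1348° ≈ 19.1°
Leg 3: φ1=1.2739909, φ2=-0.0334073, Δφ=-1.3073982, Δλ=-0.7276574 rad; a=sin²(Δφ/2)+cosφ1·cosφ2·sin²(Δλ/2)=0.4068337291; c=2·atan2(√a, √(1-a))=1.383368343; dist=6371·c=8813.440 ≈ 8813.4 km; running total=26239.6 km
Leg 3 bearing: y=sinΔλ·cosφ2=-0.66475107, x=cosφ1·sinφ2-sinφ1·cosφ2·cosΔλ=-0.72345435; θ=atan2(y, x)=-137.4214° <0 so +360° → 222.5786° ≈ 222.6°
Leg 4: φ1=-0.0334073, φ2=-1.0456739, Δφ=-1.0122665, Δλ=0.7788986 rad; a=sin²(Δφ/2)+cosφ1·cosφ2·sin²(Δλ/2)=0.3072578871; c=2·atan2(√a, √(1-a))=1.175063778; dist=6371·c=7486.331 ≈ 7486.3 km; running total=33725.9 km
Leg 4 bearing: y=sinΔλ·cosφ2=0.35217454, x=cosφ1·sinφ2-sinφ1·cosφ2·cosΔλ=-0.85286283; θ=atan2(y, x)=157.5627° ≈ 157.6°
Leg 5: φ1=-1.0456739, φ2=-1.0797218, Δφ=-0.0340479, Δλ=0.4445493 rad; a=sin²(Δφ/2)+cosφ1·cosφ2·sin²(Δλ/2)=0.0117787167; c=2·atan2(√a, √(1-a))=0.217487981; dist=6371·c=1385.616 ≈ 1385.6 km; running total=35111.5 km
Leg 5 bearing: y=sinΔλ·cosφ2=0.20280078, x=cosφ1·sinφ2-sinφ1·cosφ2·cosΔλ=-0.07370045; θ=atan2(y, x)=109.9718° ≈ 110.0°
Leg 6: φ1=-1.0797218, φ2=-1.2790872, Δφ=-0.1993655, Δλ=-0.2749330 rad; a=sin²(Δφ/2)+cosφ1·cosφ2·sin²(Δλ/2)=0.0124504864; c=2·atan2(√a, √(1-a))=0.223629191; dist=6371·c=1424.742 ≈ 1424.7 km; running total=36536.2 km
Leg 6 bearing: y=sinΔλ·cosφ2=-0.07807551, x=cosφ1·sinφ2-sinφ1·cosφ2·cosΔλ=-0.20757192; θ=atan2(y, x)=-159.3869° <0 so +360° → 200.6131° ≈ 200.6°
Leg 7: φ1=-1.2790872, φ2=-0.9628929, Δφ=0.3161943, Δλ=-1.4198253 rad; a=sin²(Δφ/2)+cosφ1·cosφ2·sin²(Δλ/2)=0.0945633095; c=2·atan2(√a, √(1-a))=0.625153357; dist=6371·c=3982.852 ≈ 3982.9 km; running total=40519.1 km
Leg 7 bearing: y=sinΔλ·cosφ2=-0.56465123, x=cosφ1·sinφ2-sinφ1·cosφ2·cosΔλ=-0.15379647; θ=atan2(y, x)=-105.2363° <0 so +360° → 254.7637° ≈ 254.8°

Leg 1: dist=11149.9 km, bearing=3.0°
Leg 2: dist=6276.3 km, bearing=19.1°
Leg 3: dist=8813.4 km, bearing=222.6°
Leg 4: dist=7486.3 km, bearing=157.6°
Leg 5: dist=1385.6 km, bearing=110.0°
Leg 6: dist=1424.7 km, bearing=200.6°
Leg 7: dist=3982.9 km, bearing=254.8°
Total: 40519.1 km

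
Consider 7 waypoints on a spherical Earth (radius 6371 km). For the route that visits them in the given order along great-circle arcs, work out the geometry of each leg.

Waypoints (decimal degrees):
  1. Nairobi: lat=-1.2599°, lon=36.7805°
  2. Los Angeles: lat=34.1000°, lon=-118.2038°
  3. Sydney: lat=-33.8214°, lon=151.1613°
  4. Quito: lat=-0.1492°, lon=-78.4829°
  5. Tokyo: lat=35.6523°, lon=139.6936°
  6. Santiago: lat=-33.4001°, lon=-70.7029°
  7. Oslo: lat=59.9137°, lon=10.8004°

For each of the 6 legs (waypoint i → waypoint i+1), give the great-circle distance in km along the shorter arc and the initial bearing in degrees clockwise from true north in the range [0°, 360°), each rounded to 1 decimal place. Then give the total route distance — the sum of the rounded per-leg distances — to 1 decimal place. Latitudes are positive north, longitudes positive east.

Leg 1: dist=15532.5 km, bearing=327.2°
Leg 2: dist=12080.6 km, bearing=241.3°
Leg 3: dist=13615.4 km, bearing=115.4°
Leg 4: dist=14434.6 km, bearing=319.2°
Leg 5: dist=17230.3 km, bearing=93.7°
Leg 6: dist=12730.3 km, bearing=33.0°
Total: 85623.7 km

Leg 1: φ1=-0.0219894, φ2=0.5951573, Δφ=0.6171467, Δλ=-2.7049863 rad; a=sin²(Δφ/2)+cosφ1·cosφ2·sin²(Δλ/2)=0.8812636607; c=2·atan2(√a, √(1-a))=2.438006981; dist=6371·c=15532.542 ≈ 15532.5 km; running total=15532.5 km
Leg 1 bearing: y=sinΔλ·cosφ2=-0.35015905, x=cosφ1·sinφ2-sinφ1·cosφ2·cosΔλ=0.54400434; θ=atan2(y, x)=-32.7682° <0 so +360° → 327.2318° ≈ 327.2°
Leg 2: φ1=0.5951573, φ2=-0.5902948, Δφ=-1.1854521, Δλ=4.7013079 rad; a=sin²(Δφ/2)+cosφ1·cosφ2·sin²(Δλ/2)=0.6598389486; c=2·atan2(√a, √(1-a))=1.896185854; dist=6371·c=12080.600 ≈ 12080.6 km; running total=27613.1 km
Leg 2 bearing: y=sinΔλ·cosφ2=-0.83072563, x=cosφ1·sinφ2-sinφ1·cosφ2·cosΔλ=-0.45574222; θ=atan2(y, x)=-118.7495° <0 so +360° → 241.2505° ≈ 241.3°
Leg 3: φ1=-0.5902948, φ2=-0.0026040, Δφ=0.5876908, Δλ=-4.0080474 rad; a=sin²(Δφ/2)+cosφ1·cosφ2·sin²(Δλ/2)=0.7682517029; c=2·atan2(√a, √(1-a))=2.137084569; dist=6371·c=13615.366 ≈ 13615.4 km; running total=41228.5 km
Leg 3 bearing: y=sinΔλ·cosφ2=0.76203548, x=cosφ1·sinφ2-sinφ1·cosφ2·cosΔλ=-0.36258244; θ=atan2(y, x)=115.4455° ≈ 115.4°
Leg 4: φ1=-0.0026040, φ2=0.6222500, Δφ=0.6248541, Δλ=3.8078983 rad; a=sin²(Δφ/2)+cosφ1·cosφ2·sin²(Δλ/2)=0.8201423364; c=2·atan2(√a, √(1-a))=2.265665136; dist=6371·c=14434.553 ≈ 14434.6 km; running total=55663.1 km
Leg 4 bearing: y=sinΔλ·cosφ2=-0.50223758, x=cosφ1·sinφ2-sinφ1·cosφ2·cosΔλ=0.58119958; θ=atan2(y, x)=-40.8316° <0 so +360° → 319.1684° ≈ 319.2°
Leg 5: φ1=0.6222500, φ2=-0.5829417, Δφ=-1.2051917, Δλ=-3.6721117 rad; a=sin²(Δφ/2)+cosφ1·cosφ2·sin²(Δλ/2)=0.9529908950; c=2·atan2(√a, √(1-a))=2.704489603; dist=6371·c=17230.303 ≈ 17230.3 km; running total=72893.4 km
Leg 5 bearing: y=sinΔλ·cosφ2=0.42241673, x=cosφ1·sinφ2-sinφ1·cosφ2·cosΔλ=-0.02758803; θ=atan2(y, x)=93.7367° ≈ 93.7°
Leg 6: φ1=-0.5829417, φ2=1.0456913, Δφ=1.6286330, Δλ=1.4225009 rad; a=sin²(Δφ/2)+cosφ1·cosφ2·sin²(Δλ/2)=0.7072401424; c=2·atan2(√a, √(1-a))=1.998167976; dist=6371·c=12730.328 ≈ 12730.3 km; running total=85623.7 km
Leg 6 bearing: y=sinΔλ·cosφ2=0.49580173, x=cosφ1·sinφ2-sinφ1·cosφ2·cosΔλ=0.76314267; θ=atan2(y, x)=33.0111° ≈ 33.0°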